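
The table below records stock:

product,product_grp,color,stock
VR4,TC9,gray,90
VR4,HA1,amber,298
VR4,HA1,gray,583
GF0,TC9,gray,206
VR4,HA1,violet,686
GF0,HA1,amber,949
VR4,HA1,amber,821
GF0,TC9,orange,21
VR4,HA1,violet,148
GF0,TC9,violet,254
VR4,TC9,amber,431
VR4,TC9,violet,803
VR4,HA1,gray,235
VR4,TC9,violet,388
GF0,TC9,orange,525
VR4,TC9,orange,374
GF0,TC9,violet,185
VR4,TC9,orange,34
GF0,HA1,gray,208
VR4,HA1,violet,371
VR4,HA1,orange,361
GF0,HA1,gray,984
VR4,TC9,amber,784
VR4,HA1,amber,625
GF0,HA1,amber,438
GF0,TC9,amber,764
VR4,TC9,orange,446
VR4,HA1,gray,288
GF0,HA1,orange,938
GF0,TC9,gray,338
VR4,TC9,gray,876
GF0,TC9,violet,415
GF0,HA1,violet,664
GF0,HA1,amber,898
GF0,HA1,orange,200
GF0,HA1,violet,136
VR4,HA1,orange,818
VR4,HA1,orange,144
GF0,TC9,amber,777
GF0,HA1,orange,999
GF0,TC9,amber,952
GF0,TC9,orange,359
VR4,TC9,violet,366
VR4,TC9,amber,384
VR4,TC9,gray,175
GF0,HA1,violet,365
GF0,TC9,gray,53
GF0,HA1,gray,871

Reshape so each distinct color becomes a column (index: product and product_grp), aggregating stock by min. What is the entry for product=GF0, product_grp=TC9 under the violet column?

185

Rows with product=GF0, product_grp=TC9 and color=violet: stock values are 254, 185, 415.
min(254, 185, 415) = 185.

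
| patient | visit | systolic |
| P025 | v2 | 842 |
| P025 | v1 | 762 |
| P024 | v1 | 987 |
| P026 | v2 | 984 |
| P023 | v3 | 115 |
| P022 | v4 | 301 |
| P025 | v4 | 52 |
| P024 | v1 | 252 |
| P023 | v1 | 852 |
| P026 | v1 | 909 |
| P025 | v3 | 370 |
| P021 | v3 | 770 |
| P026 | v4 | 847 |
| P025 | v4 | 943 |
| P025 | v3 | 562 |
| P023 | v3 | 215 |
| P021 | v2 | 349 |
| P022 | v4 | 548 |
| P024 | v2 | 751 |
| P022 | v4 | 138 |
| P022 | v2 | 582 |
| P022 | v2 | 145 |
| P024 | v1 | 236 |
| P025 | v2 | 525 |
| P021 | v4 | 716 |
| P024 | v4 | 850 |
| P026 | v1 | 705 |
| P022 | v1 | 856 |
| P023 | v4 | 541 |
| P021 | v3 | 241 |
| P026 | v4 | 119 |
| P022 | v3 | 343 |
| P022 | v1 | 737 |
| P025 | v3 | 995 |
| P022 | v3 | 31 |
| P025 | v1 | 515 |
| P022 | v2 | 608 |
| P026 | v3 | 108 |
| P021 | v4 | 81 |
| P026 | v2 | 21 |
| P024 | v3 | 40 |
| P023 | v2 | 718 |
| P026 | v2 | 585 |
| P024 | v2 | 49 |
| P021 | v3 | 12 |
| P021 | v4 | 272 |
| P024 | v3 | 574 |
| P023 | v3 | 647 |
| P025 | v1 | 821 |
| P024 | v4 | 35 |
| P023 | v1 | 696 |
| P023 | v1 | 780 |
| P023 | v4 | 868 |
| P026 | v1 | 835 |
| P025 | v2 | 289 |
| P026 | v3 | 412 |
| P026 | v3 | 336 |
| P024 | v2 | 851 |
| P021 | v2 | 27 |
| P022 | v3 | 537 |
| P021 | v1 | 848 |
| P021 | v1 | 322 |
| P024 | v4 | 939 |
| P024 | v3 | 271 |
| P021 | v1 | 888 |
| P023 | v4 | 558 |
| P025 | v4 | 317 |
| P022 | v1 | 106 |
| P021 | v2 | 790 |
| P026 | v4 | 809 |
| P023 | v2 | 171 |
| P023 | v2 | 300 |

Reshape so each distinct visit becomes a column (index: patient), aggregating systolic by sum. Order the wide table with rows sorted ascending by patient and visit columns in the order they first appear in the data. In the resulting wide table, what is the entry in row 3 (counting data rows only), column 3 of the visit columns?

With rows sorted ascending by patient, row 3 is patient=P023. visit columns in first-appearance order: v2, v1, v3, v4; column 3 is v3.
Long rows with patient=P023, visit=v3: 115 + 215 + 647 = 977.

977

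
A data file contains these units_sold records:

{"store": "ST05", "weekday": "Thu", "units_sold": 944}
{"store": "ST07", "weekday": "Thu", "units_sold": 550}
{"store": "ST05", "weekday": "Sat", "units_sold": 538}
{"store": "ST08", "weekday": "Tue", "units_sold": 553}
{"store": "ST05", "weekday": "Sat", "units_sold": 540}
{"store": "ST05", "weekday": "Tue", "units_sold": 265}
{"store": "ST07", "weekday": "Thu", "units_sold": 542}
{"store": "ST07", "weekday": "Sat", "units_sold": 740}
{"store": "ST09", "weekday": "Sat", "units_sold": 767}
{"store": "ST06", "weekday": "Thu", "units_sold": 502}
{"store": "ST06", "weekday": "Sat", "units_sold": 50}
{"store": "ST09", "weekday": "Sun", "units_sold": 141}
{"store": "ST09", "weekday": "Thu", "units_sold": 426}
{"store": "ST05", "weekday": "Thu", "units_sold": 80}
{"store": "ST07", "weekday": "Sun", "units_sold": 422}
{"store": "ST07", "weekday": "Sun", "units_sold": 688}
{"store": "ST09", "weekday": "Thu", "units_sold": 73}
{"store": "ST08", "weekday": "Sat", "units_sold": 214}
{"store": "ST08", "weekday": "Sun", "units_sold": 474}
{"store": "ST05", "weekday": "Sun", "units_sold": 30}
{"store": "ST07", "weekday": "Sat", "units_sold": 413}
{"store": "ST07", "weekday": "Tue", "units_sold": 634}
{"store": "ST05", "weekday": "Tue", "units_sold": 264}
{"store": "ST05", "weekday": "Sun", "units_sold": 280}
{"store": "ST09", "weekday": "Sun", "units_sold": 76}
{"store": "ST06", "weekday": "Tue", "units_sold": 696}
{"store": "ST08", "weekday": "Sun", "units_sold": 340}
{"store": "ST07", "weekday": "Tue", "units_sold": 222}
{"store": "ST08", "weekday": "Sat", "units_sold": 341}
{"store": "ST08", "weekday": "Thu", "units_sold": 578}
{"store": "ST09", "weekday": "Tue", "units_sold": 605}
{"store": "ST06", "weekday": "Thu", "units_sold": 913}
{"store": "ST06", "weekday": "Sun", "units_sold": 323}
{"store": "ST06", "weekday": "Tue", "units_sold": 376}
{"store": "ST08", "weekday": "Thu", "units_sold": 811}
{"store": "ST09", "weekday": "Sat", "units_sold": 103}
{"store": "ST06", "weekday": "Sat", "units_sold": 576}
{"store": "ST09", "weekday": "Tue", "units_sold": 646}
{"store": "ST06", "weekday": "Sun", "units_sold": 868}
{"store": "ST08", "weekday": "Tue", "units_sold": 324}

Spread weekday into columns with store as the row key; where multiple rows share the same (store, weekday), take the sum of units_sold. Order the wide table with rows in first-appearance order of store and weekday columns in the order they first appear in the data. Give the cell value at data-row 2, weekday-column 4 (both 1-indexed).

1110

With rows in first-appearance order of store, row 2 is store=ST07. weekday columns in first-appearance order: Thu, Sat, Tue, Sun; column 4 is Sun.
Long rows with store=ST07, weekday=Sun: 422 + 688 = 1110.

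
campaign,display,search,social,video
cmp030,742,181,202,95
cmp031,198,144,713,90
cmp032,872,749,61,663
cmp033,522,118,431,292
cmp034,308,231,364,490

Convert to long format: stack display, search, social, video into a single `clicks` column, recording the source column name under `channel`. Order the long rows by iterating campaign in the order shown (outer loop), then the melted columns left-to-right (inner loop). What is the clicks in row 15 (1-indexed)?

431

20 rows total (5 × 4). Row 15: index ⌊(15-1)/4⌋ = 3 into campaign → cmp033; (15-1) mod 4 = 2 into the melted columns → social.
So row 15 is (cmp033, social, 431); clicks = 431.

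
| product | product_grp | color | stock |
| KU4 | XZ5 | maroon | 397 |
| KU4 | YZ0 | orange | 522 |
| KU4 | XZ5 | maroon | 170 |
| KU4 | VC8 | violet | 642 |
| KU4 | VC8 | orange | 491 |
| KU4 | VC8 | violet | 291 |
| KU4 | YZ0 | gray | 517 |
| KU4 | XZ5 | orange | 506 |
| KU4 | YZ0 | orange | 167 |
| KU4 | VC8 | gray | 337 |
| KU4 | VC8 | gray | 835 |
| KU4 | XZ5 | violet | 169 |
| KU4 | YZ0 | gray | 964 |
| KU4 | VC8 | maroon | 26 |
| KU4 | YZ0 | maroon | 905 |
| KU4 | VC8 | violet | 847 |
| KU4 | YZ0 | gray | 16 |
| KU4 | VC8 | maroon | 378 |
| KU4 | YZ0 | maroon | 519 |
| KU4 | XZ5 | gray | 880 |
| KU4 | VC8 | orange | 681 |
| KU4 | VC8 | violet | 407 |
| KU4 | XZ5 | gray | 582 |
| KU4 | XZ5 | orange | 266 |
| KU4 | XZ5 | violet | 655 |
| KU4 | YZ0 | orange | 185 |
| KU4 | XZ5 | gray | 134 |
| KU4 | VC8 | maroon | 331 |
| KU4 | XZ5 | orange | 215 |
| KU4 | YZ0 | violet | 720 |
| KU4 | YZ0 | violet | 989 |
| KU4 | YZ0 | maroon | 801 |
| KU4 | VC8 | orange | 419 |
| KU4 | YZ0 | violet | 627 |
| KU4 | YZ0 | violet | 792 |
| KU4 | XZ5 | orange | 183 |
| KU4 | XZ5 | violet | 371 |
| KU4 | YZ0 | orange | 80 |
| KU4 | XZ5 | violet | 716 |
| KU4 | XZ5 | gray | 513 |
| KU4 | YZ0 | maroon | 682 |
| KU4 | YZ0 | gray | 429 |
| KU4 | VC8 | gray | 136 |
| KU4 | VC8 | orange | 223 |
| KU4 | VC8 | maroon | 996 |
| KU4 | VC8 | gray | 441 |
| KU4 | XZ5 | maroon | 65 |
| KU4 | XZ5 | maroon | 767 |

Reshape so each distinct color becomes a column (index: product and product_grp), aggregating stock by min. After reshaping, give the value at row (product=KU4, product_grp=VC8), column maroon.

Rows with product=KU4, product_grp=VC8 and color=maroon: stock values are 26, 378, 331, 996.
min(26, 378, 331, 996) = 26.

26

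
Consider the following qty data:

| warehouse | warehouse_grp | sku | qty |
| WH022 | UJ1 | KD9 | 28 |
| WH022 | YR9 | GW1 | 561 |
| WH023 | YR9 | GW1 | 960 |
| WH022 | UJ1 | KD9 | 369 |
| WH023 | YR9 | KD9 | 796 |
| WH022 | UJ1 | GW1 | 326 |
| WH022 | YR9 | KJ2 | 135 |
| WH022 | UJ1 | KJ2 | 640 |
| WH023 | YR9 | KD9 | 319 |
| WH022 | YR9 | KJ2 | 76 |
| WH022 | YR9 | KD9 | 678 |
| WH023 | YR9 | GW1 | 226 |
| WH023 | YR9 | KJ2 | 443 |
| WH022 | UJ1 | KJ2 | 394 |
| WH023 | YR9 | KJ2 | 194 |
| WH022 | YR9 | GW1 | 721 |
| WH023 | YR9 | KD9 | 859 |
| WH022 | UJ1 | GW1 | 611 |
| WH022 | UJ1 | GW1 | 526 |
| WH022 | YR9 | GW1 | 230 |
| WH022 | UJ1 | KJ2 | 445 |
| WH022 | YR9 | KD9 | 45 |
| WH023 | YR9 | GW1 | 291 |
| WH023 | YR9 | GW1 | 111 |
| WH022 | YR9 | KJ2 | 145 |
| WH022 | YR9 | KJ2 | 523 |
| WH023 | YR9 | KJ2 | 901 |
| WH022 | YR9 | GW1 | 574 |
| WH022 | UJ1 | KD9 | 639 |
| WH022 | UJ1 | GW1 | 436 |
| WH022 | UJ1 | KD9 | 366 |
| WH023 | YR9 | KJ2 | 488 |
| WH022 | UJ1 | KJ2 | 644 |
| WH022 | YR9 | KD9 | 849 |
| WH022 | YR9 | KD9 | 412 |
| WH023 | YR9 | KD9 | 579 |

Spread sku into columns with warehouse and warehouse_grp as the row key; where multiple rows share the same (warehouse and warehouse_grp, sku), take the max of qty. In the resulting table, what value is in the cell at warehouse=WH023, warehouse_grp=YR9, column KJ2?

901

Rows with warehouse=WH023, warehouse_grp=YR9 and sku=KJ2: qty values are 443, 194, 901, 488.
max(443, 194, 901, 488) = 901.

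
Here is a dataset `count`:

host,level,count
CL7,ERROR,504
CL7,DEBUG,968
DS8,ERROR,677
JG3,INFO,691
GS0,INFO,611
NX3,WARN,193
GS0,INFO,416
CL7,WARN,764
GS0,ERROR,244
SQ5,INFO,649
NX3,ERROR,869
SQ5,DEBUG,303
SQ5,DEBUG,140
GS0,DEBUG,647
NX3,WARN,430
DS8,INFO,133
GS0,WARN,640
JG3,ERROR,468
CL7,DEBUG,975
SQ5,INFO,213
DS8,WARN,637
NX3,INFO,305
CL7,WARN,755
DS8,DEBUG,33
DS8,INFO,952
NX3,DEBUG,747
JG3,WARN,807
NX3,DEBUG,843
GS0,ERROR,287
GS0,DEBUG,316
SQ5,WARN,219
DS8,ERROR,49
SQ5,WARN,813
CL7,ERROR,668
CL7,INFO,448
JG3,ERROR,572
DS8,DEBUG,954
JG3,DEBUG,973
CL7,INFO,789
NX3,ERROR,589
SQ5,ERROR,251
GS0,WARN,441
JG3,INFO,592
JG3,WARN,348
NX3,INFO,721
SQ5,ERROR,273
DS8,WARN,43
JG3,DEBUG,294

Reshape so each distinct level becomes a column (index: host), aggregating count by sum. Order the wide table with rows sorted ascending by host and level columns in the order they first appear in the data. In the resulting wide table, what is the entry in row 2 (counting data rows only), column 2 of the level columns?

987

With rows sorted ascending by host, row 2 is host=DS8. level columns in first-appearance order: ERROR, DEBUG, INFO, WARN; column 2 is DEBUG.
Long rows with host=DS8, level=DEBUG: 33 + 954 = 987.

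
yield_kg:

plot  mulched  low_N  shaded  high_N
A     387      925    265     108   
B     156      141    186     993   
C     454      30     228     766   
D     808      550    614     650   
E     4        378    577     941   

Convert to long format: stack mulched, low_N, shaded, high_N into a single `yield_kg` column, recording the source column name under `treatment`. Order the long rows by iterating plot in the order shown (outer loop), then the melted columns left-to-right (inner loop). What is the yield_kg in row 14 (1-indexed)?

20 rows total (5 × 4). Row 14: index ⌊(14-1)/4⌋ = 3 into plot → D; (14-1) mod 4 = 1 into the melted columns → low_N.
So row 14 is (D, low_N, 550); yield_kg = 550.

550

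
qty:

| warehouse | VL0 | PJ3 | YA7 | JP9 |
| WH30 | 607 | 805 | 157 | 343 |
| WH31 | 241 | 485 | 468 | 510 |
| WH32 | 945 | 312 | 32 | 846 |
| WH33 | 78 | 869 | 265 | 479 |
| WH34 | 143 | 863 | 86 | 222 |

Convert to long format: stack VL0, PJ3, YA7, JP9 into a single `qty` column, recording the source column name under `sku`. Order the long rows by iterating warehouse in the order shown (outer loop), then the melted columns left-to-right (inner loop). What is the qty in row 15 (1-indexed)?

265

20 rows total (5 × 4). Row 15: index ⌊(15-1)/4⌋ = 3 into warehouse → WH33; (15-1) mod 4 = 2 into the melted columns → YA7.
So row 15 is (WH33, YA7, 265); qty = 265.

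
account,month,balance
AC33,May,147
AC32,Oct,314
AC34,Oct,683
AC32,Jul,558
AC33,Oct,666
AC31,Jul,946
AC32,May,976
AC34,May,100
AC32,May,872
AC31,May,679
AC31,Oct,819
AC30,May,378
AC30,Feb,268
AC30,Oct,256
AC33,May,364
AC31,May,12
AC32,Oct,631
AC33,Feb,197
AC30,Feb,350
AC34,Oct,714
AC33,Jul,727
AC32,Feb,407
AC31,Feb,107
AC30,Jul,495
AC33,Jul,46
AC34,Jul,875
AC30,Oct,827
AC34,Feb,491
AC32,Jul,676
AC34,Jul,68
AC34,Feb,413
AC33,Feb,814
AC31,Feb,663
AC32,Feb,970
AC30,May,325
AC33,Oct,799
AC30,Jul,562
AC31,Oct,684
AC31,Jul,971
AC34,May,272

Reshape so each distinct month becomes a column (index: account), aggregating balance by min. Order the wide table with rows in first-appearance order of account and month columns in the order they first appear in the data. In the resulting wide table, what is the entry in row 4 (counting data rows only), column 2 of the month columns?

684

With rows in first-appearance order of account, row 4 is account=AC31. month columns in first-appearance order: May, Oct, Jul, Feb; column 2 is Oct.
Long rows with account=AC31, month=Oct: min(819, 684) = 684.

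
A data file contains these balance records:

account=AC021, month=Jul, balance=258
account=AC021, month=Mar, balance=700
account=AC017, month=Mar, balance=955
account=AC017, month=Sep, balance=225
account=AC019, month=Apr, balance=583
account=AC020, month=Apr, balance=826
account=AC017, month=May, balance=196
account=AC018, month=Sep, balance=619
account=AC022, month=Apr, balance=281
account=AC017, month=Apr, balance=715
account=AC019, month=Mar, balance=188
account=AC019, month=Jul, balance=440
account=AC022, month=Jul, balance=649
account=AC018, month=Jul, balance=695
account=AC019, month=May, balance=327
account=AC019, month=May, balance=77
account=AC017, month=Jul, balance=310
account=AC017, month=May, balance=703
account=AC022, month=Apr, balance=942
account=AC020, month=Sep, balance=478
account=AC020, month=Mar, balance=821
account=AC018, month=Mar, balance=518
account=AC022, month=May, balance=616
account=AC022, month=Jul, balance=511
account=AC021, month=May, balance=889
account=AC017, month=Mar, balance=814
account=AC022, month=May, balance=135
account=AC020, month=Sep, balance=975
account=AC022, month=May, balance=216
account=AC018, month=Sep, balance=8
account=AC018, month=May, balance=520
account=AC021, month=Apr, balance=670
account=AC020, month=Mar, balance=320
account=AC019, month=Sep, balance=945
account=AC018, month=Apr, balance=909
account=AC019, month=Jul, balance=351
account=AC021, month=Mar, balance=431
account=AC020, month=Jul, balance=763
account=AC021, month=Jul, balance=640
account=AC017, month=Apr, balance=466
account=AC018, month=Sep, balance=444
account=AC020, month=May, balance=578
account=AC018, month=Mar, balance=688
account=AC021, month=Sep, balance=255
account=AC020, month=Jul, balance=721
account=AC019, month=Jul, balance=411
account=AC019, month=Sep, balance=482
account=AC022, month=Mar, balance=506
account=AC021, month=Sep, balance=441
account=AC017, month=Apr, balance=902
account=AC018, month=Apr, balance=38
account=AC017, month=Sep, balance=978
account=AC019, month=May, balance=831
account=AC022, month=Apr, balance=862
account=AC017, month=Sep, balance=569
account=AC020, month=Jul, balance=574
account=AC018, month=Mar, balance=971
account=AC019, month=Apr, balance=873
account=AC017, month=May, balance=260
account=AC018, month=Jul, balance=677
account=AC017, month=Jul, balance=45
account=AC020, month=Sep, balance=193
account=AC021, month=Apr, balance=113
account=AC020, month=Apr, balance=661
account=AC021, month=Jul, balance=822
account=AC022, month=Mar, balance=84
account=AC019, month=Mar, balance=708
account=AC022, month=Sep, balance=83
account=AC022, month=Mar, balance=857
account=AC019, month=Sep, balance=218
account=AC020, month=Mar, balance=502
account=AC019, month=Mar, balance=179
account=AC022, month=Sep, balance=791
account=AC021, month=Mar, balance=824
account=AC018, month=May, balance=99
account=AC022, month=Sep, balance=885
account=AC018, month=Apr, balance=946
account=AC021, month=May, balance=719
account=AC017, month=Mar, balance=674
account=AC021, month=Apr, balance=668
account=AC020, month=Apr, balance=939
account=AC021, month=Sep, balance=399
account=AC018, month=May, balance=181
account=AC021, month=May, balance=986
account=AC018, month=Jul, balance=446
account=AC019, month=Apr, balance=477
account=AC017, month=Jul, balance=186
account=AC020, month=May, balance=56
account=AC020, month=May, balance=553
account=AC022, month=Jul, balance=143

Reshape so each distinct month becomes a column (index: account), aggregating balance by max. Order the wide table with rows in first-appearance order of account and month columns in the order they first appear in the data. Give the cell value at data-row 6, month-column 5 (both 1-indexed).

With rows in first-appearance order of account, row 6 is account=AC022. month columns in first-appearance order: Jul, Mar, Sep, Apr, May; column 5 is May.
Long rows with account=AC022, month=May: max(616, 135, 216) = 616.

616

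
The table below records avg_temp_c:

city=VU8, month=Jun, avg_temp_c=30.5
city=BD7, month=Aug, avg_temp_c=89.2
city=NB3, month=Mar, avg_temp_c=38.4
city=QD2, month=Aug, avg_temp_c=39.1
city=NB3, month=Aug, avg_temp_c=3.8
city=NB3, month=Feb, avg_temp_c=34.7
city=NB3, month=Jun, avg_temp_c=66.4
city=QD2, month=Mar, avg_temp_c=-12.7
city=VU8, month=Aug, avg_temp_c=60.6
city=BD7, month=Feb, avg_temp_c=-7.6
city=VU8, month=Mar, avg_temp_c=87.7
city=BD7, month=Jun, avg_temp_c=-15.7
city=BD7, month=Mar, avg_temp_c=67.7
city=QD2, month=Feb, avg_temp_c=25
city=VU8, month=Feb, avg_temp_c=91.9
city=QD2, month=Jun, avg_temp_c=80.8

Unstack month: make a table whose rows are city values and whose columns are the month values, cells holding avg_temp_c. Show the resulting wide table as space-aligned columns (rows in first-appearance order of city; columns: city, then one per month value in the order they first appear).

Columns: city plus the 4 distinct month values (Jun, Aug, Mar, Feb).
For example, row VU8 column Jun takes avg_temp_c=30.5 from the long row (VU8, Jun).

city  Jun    Aug   Mar    Feb 
VU8   30.5   60.6  87.7   91.9
BD7   -15.7  89.2  67.7   -7.6
NB3   66.4   3.8   38.4   34.7
QD2   80.8   39.1  -12.7  25  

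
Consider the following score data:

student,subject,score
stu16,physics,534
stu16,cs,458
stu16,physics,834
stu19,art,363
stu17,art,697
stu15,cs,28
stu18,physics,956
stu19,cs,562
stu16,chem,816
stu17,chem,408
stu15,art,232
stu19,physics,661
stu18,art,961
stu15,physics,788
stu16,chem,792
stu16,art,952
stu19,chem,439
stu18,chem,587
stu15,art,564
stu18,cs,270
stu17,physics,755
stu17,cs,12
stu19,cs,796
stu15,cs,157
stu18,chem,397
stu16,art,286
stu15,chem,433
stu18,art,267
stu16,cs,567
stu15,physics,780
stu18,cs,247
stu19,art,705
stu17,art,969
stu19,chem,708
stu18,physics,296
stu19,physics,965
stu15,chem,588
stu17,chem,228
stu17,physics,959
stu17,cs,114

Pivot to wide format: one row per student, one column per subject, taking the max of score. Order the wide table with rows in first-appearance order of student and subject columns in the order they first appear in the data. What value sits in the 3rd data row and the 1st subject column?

959

With rows in first-appearance order of student, row 3 is student=stu17. subject columns in first-appearance order: physics, cs, art, chem; column 1 is physics.
Long rows with student=stu17, subject=physics: max(755, 959) = 959.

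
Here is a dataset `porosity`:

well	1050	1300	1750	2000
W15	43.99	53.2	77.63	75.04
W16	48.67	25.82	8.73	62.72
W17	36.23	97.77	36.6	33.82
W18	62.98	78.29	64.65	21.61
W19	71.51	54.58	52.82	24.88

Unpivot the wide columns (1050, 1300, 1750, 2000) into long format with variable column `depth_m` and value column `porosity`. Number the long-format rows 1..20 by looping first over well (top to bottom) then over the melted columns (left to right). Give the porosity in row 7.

8.73

20 rows total (5 × 4). Row 7: index ⌊(7-1)/4⌋ = 1 into well → W16; (7-1) mod 4 = 2 into the melted columns → 1750.
So row 7 is (W16, 1750, 8.73); porosity = 8.73.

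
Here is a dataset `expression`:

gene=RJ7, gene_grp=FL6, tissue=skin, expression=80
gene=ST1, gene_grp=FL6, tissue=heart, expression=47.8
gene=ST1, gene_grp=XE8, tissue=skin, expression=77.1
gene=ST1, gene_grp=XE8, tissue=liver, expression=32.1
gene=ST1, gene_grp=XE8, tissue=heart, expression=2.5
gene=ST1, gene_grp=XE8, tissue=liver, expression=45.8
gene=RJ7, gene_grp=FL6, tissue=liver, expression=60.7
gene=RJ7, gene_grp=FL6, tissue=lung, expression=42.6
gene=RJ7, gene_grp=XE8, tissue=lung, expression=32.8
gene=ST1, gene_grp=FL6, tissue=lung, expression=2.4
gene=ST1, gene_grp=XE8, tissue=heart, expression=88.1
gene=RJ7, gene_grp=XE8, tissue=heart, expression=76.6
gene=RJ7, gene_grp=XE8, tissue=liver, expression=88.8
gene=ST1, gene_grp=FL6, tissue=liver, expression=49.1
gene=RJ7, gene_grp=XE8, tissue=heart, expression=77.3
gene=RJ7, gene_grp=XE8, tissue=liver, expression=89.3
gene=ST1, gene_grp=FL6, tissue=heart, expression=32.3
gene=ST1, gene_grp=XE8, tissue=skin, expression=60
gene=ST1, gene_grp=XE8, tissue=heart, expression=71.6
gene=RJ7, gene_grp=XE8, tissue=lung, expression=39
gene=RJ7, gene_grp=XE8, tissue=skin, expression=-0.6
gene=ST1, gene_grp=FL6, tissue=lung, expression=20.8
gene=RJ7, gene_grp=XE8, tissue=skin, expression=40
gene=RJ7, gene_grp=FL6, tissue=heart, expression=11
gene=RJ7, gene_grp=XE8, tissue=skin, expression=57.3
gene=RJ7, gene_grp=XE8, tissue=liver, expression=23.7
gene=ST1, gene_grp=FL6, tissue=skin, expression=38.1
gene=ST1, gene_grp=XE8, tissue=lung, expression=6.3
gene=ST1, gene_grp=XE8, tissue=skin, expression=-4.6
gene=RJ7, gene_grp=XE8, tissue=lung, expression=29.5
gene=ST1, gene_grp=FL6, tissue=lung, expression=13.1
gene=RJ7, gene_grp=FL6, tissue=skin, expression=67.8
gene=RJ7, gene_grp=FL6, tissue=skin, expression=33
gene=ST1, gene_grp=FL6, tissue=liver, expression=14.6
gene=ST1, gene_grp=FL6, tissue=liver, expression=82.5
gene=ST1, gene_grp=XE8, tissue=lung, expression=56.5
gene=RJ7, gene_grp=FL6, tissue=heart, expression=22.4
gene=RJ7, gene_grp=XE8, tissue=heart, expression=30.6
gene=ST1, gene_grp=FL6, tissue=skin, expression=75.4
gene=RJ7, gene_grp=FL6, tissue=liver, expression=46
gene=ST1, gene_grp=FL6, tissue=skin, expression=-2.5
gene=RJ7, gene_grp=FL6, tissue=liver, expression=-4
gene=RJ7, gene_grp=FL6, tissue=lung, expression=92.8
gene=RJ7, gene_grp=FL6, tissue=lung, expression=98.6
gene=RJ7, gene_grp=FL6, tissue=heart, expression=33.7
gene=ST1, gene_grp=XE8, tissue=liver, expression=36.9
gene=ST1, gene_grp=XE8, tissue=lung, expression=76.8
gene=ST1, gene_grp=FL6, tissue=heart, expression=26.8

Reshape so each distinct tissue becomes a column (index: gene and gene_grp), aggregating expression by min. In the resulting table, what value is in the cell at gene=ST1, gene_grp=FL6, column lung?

2.4

Rows with gene=ST1, gene_grp=FL6 and tissue=lung: expression values are 2.4, 20.8, 13.1.
min(2.4, 20.8, 13.1) = 2.4.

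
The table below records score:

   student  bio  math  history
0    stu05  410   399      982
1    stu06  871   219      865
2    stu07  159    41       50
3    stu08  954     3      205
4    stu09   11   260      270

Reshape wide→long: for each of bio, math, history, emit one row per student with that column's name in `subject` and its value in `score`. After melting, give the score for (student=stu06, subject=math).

219

Unpivoting turns each (student, wide-column) pair into one long row.
The wide cell at row stu06, column math holds 219, so the long row (stu06, math) has score=219.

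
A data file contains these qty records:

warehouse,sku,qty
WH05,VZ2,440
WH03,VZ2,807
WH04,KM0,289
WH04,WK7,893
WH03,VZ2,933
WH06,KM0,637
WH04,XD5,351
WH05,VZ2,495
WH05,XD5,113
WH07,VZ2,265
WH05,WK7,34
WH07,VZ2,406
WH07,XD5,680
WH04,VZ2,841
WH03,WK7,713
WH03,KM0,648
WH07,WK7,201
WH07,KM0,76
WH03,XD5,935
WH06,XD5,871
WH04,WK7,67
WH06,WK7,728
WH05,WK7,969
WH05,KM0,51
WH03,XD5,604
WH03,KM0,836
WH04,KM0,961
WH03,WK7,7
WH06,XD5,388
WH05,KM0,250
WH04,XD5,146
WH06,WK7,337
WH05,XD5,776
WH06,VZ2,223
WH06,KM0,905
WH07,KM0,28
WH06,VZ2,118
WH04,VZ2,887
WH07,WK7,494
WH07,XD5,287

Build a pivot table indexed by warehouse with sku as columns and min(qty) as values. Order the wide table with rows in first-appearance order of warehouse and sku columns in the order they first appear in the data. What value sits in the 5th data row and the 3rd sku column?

With rows in first-appearance order of warehouse, row 5 is warehouse=WH07. sku columns in first-appearance order: VZ2, KM0, WK7, XD5; column 3 is WK7.
Long rows with warehouse=WH07, sku=WK7: min(201, 494) = 201.

201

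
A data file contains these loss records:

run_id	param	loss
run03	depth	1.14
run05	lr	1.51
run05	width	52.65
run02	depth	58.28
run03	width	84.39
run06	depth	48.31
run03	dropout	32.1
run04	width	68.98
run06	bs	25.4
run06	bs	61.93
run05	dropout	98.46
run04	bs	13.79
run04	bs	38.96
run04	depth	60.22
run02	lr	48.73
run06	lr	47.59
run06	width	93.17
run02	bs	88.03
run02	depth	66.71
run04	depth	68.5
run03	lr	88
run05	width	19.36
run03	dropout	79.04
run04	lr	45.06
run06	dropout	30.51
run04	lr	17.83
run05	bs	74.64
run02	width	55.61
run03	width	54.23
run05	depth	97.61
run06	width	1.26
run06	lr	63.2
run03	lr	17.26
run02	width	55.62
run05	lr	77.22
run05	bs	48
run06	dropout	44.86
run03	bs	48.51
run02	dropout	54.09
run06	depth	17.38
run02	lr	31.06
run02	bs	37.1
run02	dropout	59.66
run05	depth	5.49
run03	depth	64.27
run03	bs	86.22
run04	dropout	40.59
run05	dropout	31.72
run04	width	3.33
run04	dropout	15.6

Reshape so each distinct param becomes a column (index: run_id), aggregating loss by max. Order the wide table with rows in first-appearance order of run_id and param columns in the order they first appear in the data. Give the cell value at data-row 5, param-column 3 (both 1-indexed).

With rows in first-appearance order of run_id, row 5 is run_id=run04. param columns in first-appearance order: depth, lr, width, dropout, bs; column 3 is width.
Long rows with run_id=run04, param=width: max(68.98, 3.33) = 68.98.

68.98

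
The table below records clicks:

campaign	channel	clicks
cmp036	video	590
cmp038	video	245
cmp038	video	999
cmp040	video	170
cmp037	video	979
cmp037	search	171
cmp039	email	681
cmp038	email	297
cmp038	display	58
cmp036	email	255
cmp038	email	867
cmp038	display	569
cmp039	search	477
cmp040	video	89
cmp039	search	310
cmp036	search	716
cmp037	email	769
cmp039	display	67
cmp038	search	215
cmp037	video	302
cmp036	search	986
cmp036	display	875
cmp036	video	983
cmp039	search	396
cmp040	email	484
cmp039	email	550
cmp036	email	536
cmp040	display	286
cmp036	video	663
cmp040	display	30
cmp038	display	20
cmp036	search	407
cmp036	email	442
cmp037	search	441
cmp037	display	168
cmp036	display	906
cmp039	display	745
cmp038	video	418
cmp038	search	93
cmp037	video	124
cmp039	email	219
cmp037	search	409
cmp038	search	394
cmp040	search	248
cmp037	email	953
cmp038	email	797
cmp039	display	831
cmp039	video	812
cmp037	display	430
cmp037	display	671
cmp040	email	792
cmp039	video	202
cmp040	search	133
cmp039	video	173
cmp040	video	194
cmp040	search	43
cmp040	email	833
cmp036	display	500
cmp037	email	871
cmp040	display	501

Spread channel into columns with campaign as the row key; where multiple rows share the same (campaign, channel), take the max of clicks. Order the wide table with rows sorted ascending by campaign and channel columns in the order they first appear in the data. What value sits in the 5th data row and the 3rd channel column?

833

With rows sorted ascending by campaign, row 5 is campaign=cmp040. channel columns in first-appearance order: video, search, email, display; column 3 is email.
Long rows with campaign=cmp040, channel=email: max(484, 792, 833) = 833.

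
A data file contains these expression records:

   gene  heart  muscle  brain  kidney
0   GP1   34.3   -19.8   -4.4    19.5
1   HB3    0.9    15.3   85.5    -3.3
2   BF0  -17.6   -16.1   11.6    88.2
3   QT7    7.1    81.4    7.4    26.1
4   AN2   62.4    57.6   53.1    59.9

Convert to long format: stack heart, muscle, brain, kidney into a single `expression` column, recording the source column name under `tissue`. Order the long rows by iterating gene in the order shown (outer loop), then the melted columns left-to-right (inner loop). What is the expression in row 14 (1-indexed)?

81.4

20 rows total (5 × 4). Row 14: index ⌊(14-1)/4⌋ = 3 into gene → QT7; (14-1) mod 4 = 1 into the melted columns → muscle.
So row 14 is (QT7, muscle, 81.4); expression = 81.4.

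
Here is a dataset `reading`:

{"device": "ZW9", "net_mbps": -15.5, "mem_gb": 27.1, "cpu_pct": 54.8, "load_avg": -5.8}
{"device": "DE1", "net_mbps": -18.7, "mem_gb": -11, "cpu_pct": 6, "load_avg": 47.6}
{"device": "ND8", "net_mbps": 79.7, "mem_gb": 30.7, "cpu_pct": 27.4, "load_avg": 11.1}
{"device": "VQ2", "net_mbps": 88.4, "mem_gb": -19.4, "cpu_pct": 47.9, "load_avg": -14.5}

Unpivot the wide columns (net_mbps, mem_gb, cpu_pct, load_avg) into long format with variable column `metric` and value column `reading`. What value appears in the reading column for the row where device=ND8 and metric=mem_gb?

30.7

Unpivoting turns each (device, wide-column) pair into one long row.
The wide cell at row ND8, column mem_gb holds 30.7, so the long row (ND8, mem_gb) has reading=30.7.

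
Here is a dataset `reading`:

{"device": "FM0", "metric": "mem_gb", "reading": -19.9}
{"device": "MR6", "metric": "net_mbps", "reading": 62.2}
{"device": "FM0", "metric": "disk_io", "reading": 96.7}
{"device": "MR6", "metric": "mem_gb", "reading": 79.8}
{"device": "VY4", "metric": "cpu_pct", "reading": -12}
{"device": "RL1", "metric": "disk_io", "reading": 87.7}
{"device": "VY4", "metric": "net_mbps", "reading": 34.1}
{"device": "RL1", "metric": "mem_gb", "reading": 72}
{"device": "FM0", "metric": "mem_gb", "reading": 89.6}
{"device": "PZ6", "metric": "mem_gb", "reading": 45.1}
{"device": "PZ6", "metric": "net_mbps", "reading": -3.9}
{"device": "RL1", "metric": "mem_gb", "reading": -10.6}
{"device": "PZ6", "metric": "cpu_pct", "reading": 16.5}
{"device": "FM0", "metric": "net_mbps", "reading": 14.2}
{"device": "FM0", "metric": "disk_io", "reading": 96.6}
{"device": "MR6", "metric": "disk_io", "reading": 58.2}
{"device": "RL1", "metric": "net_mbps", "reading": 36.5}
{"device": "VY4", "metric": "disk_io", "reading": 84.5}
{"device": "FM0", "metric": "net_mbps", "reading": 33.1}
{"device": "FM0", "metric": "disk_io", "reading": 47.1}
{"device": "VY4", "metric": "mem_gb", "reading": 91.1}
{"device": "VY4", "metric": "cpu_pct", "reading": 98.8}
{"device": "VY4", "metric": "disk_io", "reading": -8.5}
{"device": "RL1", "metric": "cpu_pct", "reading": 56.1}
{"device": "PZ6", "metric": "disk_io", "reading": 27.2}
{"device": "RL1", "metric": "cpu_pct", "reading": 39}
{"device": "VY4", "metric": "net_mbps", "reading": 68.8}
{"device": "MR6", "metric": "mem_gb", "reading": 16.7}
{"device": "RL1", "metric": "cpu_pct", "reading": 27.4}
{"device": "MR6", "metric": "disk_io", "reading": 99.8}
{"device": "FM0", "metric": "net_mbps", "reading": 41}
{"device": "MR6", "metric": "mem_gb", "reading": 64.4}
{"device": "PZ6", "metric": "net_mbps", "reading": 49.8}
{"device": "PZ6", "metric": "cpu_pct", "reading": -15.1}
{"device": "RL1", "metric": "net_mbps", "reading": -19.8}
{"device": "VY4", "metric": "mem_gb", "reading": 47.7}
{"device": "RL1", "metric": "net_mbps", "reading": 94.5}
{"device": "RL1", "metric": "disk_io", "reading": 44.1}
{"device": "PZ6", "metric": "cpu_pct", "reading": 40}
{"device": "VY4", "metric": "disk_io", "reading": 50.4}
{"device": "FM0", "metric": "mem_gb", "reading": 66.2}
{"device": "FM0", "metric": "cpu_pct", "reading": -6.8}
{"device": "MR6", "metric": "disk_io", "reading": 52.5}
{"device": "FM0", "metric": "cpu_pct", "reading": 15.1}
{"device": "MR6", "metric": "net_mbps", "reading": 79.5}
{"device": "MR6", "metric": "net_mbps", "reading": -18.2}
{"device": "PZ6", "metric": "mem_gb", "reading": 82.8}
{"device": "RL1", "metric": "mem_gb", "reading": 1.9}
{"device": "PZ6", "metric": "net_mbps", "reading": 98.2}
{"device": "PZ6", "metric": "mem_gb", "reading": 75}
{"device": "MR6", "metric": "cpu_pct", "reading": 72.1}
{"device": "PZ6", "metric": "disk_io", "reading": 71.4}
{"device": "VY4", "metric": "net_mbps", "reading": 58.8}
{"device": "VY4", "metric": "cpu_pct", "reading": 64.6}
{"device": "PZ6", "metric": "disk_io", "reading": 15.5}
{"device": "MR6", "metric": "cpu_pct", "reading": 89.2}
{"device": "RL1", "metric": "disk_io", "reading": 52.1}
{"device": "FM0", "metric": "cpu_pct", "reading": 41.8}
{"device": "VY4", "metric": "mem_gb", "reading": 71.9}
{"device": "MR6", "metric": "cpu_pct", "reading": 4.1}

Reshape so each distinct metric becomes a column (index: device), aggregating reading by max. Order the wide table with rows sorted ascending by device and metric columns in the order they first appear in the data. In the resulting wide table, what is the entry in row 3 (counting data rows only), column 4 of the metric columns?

40

With rows sorted ascending by device, row 3 is device=PZ6. metric columns in first-appearance order: mem_gb, net_mbps, disk_io, cpu_pct; column 4 is cpu_pct.
Long rows with device=PZ6, metric=cpu_pct: max(16.5, -15.1, 40) = 40.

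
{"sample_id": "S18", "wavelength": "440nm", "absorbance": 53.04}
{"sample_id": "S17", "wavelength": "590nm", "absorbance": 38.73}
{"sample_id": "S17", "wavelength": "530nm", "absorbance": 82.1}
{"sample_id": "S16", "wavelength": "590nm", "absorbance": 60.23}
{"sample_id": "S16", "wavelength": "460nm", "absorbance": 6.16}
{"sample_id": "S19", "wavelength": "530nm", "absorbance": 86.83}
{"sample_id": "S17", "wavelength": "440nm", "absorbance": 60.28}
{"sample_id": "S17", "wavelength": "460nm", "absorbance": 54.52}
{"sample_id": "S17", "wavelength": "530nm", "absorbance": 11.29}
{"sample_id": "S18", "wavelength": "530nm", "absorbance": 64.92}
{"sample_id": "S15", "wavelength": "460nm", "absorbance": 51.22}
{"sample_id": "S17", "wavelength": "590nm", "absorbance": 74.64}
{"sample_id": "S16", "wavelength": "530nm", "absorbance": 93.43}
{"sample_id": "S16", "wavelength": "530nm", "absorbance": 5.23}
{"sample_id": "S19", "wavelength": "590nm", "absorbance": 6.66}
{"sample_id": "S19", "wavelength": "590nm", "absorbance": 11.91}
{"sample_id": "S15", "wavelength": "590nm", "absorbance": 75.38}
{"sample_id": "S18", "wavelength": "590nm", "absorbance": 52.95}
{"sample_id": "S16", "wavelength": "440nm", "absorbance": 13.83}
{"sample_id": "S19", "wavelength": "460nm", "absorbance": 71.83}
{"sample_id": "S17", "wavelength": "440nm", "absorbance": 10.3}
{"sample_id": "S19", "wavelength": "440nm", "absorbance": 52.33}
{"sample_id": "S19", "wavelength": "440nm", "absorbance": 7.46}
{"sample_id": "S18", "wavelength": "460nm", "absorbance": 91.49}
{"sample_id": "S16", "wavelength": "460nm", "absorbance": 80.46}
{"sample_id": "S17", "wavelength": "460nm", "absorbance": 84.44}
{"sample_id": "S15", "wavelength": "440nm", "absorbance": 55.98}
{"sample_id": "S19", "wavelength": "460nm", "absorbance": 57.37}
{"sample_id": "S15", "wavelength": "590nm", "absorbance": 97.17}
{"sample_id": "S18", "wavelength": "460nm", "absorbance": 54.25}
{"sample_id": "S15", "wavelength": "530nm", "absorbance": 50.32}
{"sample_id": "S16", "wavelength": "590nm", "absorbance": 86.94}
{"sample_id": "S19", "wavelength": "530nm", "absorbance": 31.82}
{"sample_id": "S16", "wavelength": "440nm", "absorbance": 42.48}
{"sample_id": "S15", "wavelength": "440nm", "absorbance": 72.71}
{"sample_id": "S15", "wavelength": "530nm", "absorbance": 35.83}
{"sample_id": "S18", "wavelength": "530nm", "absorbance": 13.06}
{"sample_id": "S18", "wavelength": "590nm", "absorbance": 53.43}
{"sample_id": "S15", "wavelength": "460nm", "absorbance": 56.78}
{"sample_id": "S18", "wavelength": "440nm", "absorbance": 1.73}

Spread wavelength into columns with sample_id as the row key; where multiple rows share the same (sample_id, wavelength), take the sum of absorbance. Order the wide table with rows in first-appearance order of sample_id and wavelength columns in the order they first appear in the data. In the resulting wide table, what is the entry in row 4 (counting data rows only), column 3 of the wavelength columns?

118.65

With rows in first-appearance order of sample_id, row 4 is sample_id=S19. wavelength columns in first-appearance order: 440nm, 590nm, 530nm, 460nm; column 3 is 530nm.
Long rows with sample_id=S19, wavelength=530nm: 86.83 + 31.82 = 118.65.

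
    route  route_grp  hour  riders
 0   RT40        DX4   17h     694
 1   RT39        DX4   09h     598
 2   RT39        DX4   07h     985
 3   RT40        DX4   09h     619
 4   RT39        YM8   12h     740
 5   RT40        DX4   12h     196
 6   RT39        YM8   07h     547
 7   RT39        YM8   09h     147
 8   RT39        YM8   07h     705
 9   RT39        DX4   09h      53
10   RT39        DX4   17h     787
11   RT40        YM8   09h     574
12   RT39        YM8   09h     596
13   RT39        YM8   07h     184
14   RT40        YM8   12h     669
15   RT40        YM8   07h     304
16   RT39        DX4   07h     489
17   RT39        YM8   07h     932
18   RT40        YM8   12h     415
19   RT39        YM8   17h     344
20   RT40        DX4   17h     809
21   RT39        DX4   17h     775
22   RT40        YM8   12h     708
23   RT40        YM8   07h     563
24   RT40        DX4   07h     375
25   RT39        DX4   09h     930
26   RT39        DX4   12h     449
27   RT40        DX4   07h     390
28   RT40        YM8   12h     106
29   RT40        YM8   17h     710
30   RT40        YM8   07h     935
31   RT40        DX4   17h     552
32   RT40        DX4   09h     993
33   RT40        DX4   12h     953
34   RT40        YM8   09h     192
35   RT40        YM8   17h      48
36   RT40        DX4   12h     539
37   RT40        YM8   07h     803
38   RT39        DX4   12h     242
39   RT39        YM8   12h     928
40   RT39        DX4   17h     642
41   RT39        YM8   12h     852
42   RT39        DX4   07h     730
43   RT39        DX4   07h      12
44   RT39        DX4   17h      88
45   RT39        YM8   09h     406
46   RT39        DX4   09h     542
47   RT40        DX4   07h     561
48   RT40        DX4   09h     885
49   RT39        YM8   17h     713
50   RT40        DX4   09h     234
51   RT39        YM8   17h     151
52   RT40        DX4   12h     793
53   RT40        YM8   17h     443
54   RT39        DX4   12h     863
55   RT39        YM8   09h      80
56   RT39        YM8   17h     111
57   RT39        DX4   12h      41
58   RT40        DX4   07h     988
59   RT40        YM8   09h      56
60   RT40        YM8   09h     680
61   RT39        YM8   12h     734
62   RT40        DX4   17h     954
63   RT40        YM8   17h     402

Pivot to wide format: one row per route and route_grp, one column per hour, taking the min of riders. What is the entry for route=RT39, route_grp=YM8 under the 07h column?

Rows with route=RT39, route_grp=YM8 and hour=07h: riders values are 547, 705, 184, 932.
min(547, 705, 184, 932) = 184.

184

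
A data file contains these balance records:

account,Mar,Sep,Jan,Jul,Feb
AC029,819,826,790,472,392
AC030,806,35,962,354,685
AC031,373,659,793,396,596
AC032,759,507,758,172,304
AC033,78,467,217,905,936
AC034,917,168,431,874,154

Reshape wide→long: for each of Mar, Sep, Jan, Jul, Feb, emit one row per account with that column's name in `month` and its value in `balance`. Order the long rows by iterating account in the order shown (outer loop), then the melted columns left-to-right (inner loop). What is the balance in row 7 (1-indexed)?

30 rows total (6 × 5). Row 7: index ⌊(7-1)/5⌋ = 1 into account → AC030; (7-1) mod 5 = 1 into the melted columns → Sep.
So row 7 is (AC030, Sep, 35); balance = 35.

35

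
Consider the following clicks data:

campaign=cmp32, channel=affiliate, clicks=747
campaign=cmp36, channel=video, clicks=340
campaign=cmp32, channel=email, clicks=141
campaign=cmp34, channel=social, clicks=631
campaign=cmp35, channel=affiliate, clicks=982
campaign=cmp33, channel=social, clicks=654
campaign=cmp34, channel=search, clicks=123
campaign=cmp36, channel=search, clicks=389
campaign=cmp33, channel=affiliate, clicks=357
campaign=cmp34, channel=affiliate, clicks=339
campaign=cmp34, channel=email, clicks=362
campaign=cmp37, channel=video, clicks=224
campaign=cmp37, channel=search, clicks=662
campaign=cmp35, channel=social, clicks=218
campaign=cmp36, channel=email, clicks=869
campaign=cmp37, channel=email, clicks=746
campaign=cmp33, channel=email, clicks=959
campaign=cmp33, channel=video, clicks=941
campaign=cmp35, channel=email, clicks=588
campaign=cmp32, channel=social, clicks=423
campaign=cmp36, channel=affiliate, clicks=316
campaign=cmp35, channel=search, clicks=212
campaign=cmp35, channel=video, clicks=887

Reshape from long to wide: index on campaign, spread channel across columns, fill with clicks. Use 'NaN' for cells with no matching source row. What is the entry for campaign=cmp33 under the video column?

941

The long row with campaign=cmp33, channel=video has clicks=941.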